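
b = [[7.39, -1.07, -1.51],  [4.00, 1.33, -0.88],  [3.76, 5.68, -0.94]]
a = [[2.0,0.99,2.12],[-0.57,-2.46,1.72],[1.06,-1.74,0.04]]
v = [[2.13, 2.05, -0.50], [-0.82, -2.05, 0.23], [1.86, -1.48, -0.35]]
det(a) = 15.25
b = a @ v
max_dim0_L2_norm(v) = 3.26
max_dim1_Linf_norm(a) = 2.46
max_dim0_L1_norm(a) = 5.19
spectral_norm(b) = 9.74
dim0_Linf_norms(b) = [7.39, 5.68, 1.51]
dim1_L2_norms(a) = [3.08, 3.06, 2.04]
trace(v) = -0.27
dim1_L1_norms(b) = [9.97, 6.21, 10.38]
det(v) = 0.03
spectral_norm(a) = 3.37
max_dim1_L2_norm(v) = 3.0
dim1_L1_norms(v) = [4.68, 3.1, 3.69]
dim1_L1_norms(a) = [5.11, 4.75, 2.84]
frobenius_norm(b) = 11.13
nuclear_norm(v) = 6.17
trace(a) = -0.42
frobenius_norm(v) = 4.44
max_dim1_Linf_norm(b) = 7.39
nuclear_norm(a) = 7.91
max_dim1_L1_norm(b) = 10.38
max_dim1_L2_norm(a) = 3.08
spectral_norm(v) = 3.65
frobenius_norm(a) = 4.79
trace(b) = 7.78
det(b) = 0.46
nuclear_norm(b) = 15.13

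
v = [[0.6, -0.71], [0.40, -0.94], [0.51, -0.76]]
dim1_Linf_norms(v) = [0.71, 0.94, 0.76]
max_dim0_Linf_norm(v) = 0.94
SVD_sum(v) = [[0.48, -0.78], [0.53, -0.86], [0.48, -0.78]] + [[0.12, 0.07], [-0.13, -0.08], [0.03, 0.02]]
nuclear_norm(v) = 1.85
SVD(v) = [[-0.56, 0.65],[-0.61, -0.74],[-0.56, 0.16]] @ diag([1.6436942598330684, 0.2089717210337827]) @ [[-0.53, 0.85], [0.85, 0.53]]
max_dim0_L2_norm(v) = 1.4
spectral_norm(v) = 1.64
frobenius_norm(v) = 1.66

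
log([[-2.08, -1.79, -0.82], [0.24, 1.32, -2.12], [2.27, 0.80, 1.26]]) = [[-2.27, -1.81, -2.49], [2.20, 1.59, 0.46], [2.60, 1.48, 2.18]]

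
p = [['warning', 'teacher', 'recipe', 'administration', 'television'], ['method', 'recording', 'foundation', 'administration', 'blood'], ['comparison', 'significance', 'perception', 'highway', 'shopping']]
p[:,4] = ['television', 'blood', 'shopping']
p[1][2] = 'foundation'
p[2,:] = ['comparison', 'significance', 'perception', 'highway', 'shopping']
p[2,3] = 'highway'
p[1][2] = 'foundation'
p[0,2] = 'recipe'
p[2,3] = 'highway'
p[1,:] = ['method', 'recording', 'foundation', 'administration', 'blood']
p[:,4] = ['television', 'blood', 'shopping']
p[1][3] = 'administration'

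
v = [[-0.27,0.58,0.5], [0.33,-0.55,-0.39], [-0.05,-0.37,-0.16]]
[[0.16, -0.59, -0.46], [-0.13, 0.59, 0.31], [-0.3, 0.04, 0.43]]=v @ [[0.66, 1.10, -1.01], [0.89, 0.0, -0.78], [-0.36, -0.59, -0.56]]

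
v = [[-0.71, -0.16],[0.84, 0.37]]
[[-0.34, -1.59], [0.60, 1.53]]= v @ [[0.24, 2.67],  [1.07, -1.93]]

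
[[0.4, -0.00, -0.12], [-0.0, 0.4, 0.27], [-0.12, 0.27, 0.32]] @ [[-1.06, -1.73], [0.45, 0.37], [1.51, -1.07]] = [[-0.61, -0.56], [0.59, -0.14], [0.73, -0.03]]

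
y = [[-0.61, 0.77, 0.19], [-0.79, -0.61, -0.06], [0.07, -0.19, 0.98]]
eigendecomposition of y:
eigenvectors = [[(-0+0.7j), (-0-0.7j), (0.08+0j)], [-0.70+0.00j, -0.70-0.00j, -0.08+0.00j], [-0.06-0.06j, -0.06+0.06j, 0.99+0.00j]]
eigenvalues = [(-0.62+0.78j), (-0.62-0.78j), (1+0j)]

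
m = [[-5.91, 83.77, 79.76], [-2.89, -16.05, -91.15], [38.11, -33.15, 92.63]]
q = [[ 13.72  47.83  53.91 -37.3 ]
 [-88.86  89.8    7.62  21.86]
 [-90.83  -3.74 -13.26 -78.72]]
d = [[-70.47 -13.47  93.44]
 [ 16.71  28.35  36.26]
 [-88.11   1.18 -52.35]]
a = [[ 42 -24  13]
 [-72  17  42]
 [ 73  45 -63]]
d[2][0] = -88.11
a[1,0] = -72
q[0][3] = -37.3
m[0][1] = 83.77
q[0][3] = -37.3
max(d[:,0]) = 16.71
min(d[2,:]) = -88.11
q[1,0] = -88.86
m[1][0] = -2.89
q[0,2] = 53.91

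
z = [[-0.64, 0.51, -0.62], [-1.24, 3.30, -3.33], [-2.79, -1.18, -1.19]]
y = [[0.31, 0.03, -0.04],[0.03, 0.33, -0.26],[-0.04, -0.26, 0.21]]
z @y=[[-0.16, 0.31, -0.24], [-0.15, 1.92, -1.51], [-0.85, -0.16, 0.17]]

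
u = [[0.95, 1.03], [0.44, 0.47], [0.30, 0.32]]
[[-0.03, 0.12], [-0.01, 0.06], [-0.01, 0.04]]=u @ [[-0.01, 0.04],[-0.02, 0.08]]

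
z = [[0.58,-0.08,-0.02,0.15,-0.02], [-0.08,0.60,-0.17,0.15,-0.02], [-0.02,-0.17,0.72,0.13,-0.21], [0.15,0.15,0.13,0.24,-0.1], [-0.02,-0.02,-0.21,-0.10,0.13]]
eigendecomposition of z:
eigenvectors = [[0.3, -0.08, -0.14, 0.74, 0.58], [0.38, -0.04, 0.45, -0.54, 0.6], [0.36, 0.18, -0.84, -0.36, 0.08], [-0.73, 0.42, -0.14, -0.09, 0.52], [0.31, 0.89, 0.24, 0.16, -0.18]]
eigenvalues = [0.08, 0.04, 0.89, 0.63, 0.64]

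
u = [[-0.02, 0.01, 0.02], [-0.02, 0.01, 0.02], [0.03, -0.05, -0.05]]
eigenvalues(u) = [0j, (-0.03+0j), (-0.03-0j)]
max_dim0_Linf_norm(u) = 0.05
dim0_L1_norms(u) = [0.07, 0.07, 0.09]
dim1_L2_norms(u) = [0.03, 0.03, 0.08]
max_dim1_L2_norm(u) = 0.08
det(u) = 0.00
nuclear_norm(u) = 0.10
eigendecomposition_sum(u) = [[0j, -0.00+0.00j, 0j], [(-0-0j), 0.00-0.00j, (-0+0j)], [0.00+0.00j, (-0+0j), 0j]] + [[-0.01-186723.80j, 0.01+746895.21j, (0.01+560171.4j)], [-0.01-186723.80j, (0.01+746895.21j), (0.01+560171.4j)], [0.02+186723.80j, -0.03-746895.21j, -0.03-560171.40j]] + [[-0.01+186723.80j, 0.00-746895.21j, 0.01-560171.40j], [(-0.01+186723.8j), -746895.21j, 0.01-560171.40j], [(0.01-186723.8j), -0.02+746895.21j, (-0.02+560171.4j)]]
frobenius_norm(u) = 0.09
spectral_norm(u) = 0.09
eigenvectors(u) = [[0.53+0.00j, -0.58-0.00j, (-0.58+0j)], [-0.42+0.00j, (-0.58-0j), (-0.58+0j)], [(0.74+0j), 0.58+0.00j, 0.58-0.00j]]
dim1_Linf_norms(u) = [0.02, 0.02, 0.05]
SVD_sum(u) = [[-0.01, 0.02, 0.02], [-0.01, 0.02, 0.02], [0.04, -0.05, -0.05]] + [[-0.01, -0.01, 0.0], [-0.01, -0.01, 0.00], [-0.01, -0.00, 0.0]] + [[0.00, -0.0, 0.00], [-0.00, 0.00, -0.0], [0.00, -0.00, 0.00]]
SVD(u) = [[-0.33, -0.63, 0.71], [-0.33, -0.63, -0.71], [0.89, -0.46, 0.0]] @ diag([0.08636359253269413, 0.015534795938369253, 1.922506365918267e-18]) @ [[0.46,-0.59,-0.66], [0.71,0.69,-0.12], [0.53,-0.42,0.74]]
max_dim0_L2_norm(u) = 0.06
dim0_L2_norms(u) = [0.04, 0.05, 0.06]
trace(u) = -0.06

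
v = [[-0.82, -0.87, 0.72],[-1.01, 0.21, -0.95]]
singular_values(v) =[1.41, 1.38]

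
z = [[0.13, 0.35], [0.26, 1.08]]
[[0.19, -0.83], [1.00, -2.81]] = z @ [[-2.91, 1.74], [1.63, -3.02]]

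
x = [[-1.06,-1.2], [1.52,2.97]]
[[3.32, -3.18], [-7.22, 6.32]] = x@ [[-0.90, 1.40], [-1.97, 1.41]]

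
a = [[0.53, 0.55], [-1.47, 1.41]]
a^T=[[0.53,-1.47], [0.55,1.41]]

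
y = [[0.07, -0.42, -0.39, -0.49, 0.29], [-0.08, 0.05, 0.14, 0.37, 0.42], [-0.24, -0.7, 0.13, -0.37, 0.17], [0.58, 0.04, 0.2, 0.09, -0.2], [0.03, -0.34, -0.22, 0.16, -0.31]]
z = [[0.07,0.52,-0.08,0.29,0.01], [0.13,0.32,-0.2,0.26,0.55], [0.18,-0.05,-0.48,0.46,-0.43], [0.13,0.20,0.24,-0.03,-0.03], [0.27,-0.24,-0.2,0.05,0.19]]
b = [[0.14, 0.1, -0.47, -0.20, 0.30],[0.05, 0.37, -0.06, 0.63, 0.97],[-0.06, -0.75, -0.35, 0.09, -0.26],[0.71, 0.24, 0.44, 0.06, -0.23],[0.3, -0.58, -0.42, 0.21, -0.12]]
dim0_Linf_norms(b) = [0.71, 0.75, 0.47, 0.63, 0.97]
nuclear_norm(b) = 3.90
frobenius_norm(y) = 1.56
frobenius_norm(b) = 2.02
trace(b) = 0.10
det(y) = 0.08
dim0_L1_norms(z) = [0.78, 1.33, 1.2, 1.09, 1.21]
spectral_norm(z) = 0.90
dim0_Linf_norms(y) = [0.58, 0.7, 0.39, 0.49, 0.42]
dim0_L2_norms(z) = [0.38, 0.69, 0.61, 0.61, 0.72]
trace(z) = 0.07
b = z + y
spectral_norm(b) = 1.38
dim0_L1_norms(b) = [1.26, 2.04, 1.74, 1.19, 1.88]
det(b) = 0.03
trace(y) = 0.03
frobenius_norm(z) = 1.37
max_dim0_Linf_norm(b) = 0.97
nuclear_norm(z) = 2.60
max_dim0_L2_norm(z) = 0.72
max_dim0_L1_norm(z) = 1.33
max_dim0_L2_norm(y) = 0.89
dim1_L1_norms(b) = [1.21, 2.08, 1.51, 1.68, 1.63]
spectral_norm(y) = 1.12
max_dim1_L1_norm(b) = 2.08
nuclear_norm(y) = 3.25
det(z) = -0.00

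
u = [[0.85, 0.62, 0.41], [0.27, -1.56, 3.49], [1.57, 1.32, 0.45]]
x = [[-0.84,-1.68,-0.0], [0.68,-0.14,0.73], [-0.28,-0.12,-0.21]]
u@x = [[-0.41, -1.56, 0.37], [-2.26, -0.65, -1.87], [-0.55, -2.88, 0.87]]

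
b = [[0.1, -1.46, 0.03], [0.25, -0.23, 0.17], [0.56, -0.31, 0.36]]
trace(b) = 0.23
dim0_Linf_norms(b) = [0.56, 1.46, 0.36]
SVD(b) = [[-0.94, 0.34, 0.06], [-0.19, -0.36, -0.91], [-0.29, -0.87, 0.41]] @ diag([1.5422608893401137, 0.6689201549263399, 0.008784961306810356]) @ [[-0.20, 0.97, -0.11],  [-0.81, -0.22, -0.54],  [0.55, 0.02, -0.83]]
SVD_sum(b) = [[0.29, -1.41, 0.16],[0.06, -0.28, 0.03],[0.09, -0.44, 0.05]] + [[-0.19, -0.05, -0.12], [0.20, 0.05, 0.13], [0.47, 0.13, 0.31]] + [[0.0, 0.0, -0.00],[-0.0, -0.00, 0.01],[0.00, 0.00, -0.0]]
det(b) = -0.01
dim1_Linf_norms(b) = [1.46, 0.25, 0.56]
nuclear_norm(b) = 2.22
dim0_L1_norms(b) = [0.91, 2.0, 0.56]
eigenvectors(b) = [[(-0.7+0j), (-0.7-0j), -0.58+0.00j], [(0.02+0.28j), (0.02-0.28j), -0.03+0.00j], [0.11+0.65j, (0.11-0.65j), (0.81+0j)]]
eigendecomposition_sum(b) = [[(0.05+0.31j), (-0.71-0.32j), (0.01+0.21j)], [(0.12-0.03j), (-0.11+0.3j), (0.08-0.01j)], [(0.28-0.1j), (-0.19+0.71j), (0.19-0.04j)]] + [[0.05-0.31j, (-0.71+0.32j), 0.01-0.21j], [0.12+0.03j, -0.11-0.30j, (0.08+0.01j)], [0.28+0.10j, (-0.19-0.71j), (0.19+0.04j)]] + [[0.00+0.00j, (-0.04-0j), 0.02+0.00j], [0.00+0.00j, -0.00-0.00j, 0.00+0.00j], [-0.00-0.00j, 0.06+0.00j, (-0.03-0j)]]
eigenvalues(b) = [(0.13+0.57j), (0.13-0.57j), (-0.03+0j)]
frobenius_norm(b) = 1.68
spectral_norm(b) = 1.54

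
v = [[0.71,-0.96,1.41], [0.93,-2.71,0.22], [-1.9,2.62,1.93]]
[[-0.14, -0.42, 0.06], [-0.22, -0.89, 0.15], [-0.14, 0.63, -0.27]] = v @ [[0.16, 0.03, 0.08], [0.13, 0.33, -0.03], [-0.09, -0.09, -0.02]]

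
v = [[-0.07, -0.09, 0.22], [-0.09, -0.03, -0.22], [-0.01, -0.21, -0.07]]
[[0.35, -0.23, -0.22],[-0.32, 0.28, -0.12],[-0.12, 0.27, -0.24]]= v @ [[-0.21,0.33,1.28],[0.05,-0.87,1.13],[1.53,-1.29,-0.13]]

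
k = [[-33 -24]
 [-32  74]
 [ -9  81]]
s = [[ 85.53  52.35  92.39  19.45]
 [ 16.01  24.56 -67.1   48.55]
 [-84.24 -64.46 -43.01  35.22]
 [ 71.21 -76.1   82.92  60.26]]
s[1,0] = 16.01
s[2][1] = -64.46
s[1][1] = 24.56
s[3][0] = 71.21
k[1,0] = -32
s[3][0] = 71.21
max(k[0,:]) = -24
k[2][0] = -9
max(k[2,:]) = 81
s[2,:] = [-84.24, -64.46, -43.01, 35.22]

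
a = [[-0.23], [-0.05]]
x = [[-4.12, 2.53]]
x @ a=[[0.82]]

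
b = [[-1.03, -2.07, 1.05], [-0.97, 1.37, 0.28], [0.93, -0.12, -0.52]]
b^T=[[-1.03, -0.97, 0.93], [-2.07, 1.37, -0.12], [1.05, 0.28, -0.52]]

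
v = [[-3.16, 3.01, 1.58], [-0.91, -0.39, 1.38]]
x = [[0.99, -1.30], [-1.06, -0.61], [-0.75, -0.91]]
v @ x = [[-7.50, 0.83], [-1.52, 0.17]]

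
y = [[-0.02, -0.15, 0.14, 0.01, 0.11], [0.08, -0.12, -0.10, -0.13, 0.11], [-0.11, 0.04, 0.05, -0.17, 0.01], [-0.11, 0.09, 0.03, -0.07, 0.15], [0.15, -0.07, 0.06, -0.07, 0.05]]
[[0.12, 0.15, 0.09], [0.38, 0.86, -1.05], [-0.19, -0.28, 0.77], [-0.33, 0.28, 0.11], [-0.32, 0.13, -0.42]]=y @ [[-2.07, 0.43, -3.33], [-3.59, -1.27, 0.96], [-2.85, -3.15, 4.15], [0.75, 0.36, -1.17], [-0.65, 3.72, -3.67]]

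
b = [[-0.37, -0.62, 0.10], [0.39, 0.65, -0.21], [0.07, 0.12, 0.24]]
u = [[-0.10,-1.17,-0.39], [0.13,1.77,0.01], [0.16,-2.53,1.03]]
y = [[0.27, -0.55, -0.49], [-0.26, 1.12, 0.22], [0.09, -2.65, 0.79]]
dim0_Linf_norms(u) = [0.16, 2.53, 1.03]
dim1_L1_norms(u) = [1.66, 1.91, 3.72]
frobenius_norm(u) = 3.49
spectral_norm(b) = 1.07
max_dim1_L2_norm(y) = 2.77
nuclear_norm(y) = 3.83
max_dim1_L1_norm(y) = 3.53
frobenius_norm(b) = 1.11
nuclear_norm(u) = 4.34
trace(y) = 2.18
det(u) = 0.21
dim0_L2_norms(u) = [0.23, 3.3, 1.1]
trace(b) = 0.52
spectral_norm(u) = 3.37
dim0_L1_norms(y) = [0.62, 4.32, 1.5]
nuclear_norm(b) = 1.35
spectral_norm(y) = 2.99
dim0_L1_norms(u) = [0.39, 5.47, 1.43]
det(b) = 0.00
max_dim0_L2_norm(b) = 0.91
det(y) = -0.02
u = y + b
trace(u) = 2.70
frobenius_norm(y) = 3.10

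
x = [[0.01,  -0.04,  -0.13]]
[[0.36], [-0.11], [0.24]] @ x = [[0.0, -0.01, -0.05], [-0.00, 0.0, 0.01], [0.00, -0.01, -0.03]]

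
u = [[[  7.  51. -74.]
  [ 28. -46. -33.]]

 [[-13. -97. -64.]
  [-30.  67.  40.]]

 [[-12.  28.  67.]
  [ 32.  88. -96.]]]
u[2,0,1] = 28.0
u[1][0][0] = -13.0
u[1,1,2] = 40.0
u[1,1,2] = 40.0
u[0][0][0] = 7.0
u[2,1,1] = 88.0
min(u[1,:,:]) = -97.0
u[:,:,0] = [[7.0, 28.0], [-13.0, -30.0], [-12.0, 32.0]]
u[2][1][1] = 88.0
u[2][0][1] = 28.0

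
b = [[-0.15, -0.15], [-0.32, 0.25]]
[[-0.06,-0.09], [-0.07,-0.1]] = b @[[0.31, 0.42], [0.11, 0.15]]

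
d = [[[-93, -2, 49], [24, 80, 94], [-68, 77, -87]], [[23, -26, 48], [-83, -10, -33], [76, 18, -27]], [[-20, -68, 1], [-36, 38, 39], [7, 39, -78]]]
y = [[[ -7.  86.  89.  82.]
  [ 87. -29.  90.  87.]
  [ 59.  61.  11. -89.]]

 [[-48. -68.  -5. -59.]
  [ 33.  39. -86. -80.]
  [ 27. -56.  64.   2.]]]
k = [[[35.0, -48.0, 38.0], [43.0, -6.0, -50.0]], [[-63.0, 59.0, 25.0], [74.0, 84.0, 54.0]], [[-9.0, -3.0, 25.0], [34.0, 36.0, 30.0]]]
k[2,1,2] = 30.0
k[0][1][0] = 43.0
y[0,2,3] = -89.0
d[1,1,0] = -83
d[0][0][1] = -2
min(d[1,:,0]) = -83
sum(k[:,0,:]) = 59.0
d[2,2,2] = -78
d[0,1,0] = 24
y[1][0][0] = -48.0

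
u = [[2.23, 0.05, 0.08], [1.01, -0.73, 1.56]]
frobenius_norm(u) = 2.99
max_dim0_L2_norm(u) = 2.45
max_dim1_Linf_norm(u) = 2.23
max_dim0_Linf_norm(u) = 2.23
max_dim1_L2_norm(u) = 2.23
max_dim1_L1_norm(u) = 3.3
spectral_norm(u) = 2.62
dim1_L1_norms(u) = [2.36, 3.3]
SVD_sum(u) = [[1.84, -0.33, 0.81], [1.49, -0.26, 0.66]] + [[0.39, 0.38, -0.73], [-0.48, -0.47, 0.90]]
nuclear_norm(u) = 4.07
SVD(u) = [[-0.78, -0.63],  [-0.63, 0.78]] @ diag([2.622424285513658, 1.4461296161645318]) @ [[-0.90, 0.16, -0.4],[-0.43, -0.41, 0.8]]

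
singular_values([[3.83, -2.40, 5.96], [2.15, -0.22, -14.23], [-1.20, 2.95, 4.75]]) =[16.17, 5.53, 1.98]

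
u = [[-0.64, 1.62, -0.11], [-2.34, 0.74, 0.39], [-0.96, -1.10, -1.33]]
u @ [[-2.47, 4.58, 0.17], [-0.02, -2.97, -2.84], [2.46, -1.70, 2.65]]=[[1.28,-7.56,-5.00], [6.72,-13.58,-1.47], [-0.88,1.13,-0.56]]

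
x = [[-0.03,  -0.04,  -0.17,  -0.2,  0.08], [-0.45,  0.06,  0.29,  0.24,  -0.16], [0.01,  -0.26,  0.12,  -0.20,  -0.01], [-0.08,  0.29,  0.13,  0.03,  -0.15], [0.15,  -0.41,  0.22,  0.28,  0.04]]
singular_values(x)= [0.68, 0.63, 0.33, 0.21, 0.0]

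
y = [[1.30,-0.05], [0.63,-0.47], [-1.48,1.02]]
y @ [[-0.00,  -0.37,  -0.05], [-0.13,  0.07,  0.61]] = [[0.01, -0.48, -0.10], [0.06, -0.27, -0.32], [-0.13, 0.62, 0.7]]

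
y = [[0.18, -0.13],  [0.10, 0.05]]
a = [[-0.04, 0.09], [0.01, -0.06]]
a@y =[[0.0, 0.01], [-0.0, -0.00]]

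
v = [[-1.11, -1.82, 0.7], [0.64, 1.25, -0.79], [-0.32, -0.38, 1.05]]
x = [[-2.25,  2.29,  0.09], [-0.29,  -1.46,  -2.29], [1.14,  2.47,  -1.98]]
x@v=[[3.93, 6.92, -3.29],[0.12, -0.43, -1.45],[0.95, 1.77, -3.23]]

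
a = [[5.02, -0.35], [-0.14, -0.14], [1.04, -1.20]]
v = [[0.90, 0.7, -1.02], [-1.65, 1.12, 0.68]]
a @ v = [[5.1, 3.12, -5.36], [0.10, -0.25, 0.05], [2.92, -0.62, -1.88]]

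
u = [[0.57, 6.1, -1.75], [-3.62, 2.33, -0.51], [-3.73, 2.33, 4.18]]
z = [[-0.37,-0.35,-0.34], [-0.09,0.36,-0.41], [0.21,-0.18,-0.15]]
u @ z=[[-1.13, 2.31, -2.43],[1.02, 2.20, 0.35],[2.05, 1.39, -0.31]]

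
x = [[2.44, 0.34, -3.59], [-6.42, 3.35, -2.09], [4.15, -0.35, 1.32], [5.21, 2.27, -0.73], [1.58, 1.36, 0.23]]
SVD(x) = [[-0.20,  0.61,  0.72], [0.71,  0.53,  -0.31], [-0.44,  -0.10,  -0.24], [-0.49,  0.55,  -0.42], [-0.15,  0.19,  -0.39]] @ diag([9.782527555890903, 5.236885858945599, 2.9929385424045547]) @ [[-0.99, 0.12, -0.10],[0.16, 0.67, -0.73],[-0.02, -0.73, -0.68]]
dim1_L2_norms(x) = [4.35, 7.54, 4.37, 5.73, 2.1]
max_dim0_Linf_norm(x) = 6.42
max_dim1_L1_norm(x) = 11.86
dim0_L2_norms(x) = [9.7, 4.3, 4.43]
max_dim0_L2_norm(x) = 9.7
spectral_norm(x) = 9.78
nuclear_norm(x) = 18.01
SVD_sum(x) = [[1.98, -0.24, 0.21], [-6.86, 0.82, -0.71], [4.22, -0.5, 0.44], [4.75, -0.56, 0.49], [1.41, -0.17, 0.15]] + [[0.50, 2.15, -2.33], [0.43, 1.86, -2.01], [-0.09, -0.37, 0.40], [0.44, 1.92, -2.07], [0.15, 0.66, -0.72]] + [[-0.04, -1.58, -1.47], [0.02, 0.68, 0.63], [0.01, 0.52, 0.48], [0.02, 0.92, 0.85], [0.02, 0.86, 0.80]]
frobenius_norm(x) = 11.49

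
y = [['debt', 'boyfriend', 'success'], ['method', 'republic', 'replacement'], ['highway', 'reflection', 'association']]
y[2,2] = 'association'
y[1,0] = 'method'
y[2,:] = ['highway', 'reflection', 'association']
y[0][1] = 'boyfriend'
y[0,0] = 'debt'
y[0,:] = ['debt', 'boyfriend', 'success']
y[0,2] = 'success'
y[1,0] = 'method'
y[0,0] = 'debt'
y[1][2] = 'replacement'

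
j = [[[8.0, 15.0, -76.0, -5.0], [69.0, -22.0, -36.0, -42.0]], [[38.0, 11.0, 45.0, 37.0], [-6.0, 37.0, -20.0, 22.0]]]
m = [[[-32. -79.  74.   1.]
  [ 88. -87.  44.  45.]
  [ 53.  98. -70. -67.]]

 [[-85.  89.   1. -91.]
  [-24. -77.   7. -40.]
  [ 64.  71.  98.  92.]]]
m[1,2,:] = [64.0, 71.0, 98.0, 92.0]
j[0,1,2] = -36.0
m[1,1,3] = -40.0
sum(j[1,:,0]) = 32.0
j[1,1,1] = 37.0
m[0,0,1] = -79.0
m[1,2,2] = 98.0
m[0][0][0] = -32.0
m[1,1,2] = 7.0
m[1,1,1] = -77.0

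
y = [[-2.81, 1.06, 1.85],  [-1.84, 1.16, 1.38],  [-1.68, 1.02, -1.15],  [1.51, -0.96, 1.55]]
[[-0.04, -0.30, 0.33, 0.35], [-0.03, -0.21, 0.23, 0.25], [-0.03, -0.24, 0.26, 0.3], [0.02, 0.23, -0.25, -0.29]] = y @ [[0.01, 0.10, -0.11, -0.12],[-0.01, -0.05, 0.05, 0.06],[0.0, 0.02, -0.02, -0.03]]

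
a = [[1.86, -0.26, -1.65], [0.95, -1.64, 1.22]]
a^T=[[1.86, 0.95], [-0.26, -1.64], [-1.65, 1.22]]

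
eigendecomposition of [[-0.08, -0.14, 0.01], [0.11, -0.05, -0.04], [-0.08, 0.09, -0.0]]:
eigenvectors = [[0.61+0.00j,0.61-0.00j,0.34+0.00j], [(-0.15-0.55j),(-0.15+0.55j),-0.05+0.00j], [(-0.18+0.52j),(-0.18-0.52j),(0.94+0j)]]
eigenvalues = [(-0.05+0.14j), (-0.05-0.14j), (-0.03+0j)]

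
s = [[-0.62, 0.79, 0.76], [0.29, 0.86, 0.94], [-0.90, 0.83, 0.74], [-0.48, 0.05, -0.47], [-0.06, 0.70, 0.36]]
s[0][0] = -0.62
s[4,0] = -0.059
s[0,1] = 0.789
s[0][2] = 0.756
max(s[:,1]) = 0.864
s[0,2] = 0.756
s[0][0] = -0.62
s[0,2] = 0.756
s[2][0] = -0.897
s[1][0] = 0.286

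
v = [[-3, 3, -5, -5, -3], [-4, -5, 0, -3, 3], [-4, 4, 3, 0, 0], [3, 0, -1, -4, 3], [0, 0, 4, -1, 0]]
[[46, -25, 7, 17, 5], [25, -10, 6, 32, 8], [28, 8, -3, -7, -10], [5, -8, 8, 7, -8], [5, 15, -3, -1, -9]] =v @[[-5, 1, 0, -2, -1], [2, 0, 0, -3, -2], [0, 4, -1, -1, -2], [-5, 1, -1, -3, 1], [0, -1, 1, 0, -1]]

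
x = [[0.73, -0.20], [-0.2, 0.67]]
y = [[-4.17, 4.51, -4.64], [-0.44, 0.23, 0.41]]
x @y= [[-2.96, 3.25, -3.47], [0.54, -0.75, 1.2]]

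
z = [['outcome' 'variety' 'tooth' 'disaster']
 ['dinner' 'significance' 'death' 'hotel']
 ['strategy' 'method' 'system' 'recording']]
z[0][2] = 'tooth'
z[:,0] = ['outcome', 'dinner', 'strategy']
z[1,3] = 'hotel'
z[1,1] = 'significance'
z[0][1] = 'variety'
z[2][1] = 'method'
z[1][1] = 'significance'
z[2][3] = 'recording'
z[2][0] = 'strategy'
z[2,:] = ['strategy', 'method', 'system', 'recording']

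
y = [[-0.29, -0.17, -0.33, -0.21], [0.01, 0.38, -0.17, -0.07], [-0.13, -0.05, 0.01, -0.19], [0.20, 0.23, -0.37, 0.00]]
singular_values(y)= [0.6, 0.54, 0.25, 0.09]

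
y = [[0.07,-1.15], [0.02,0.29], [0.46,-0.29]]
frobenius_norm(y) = 1.31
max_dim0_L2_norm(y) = 1.22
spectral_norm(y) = 1.23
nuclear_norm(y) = 1.66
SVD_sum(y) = [[0.18, -1.13], [-0.04, 0.28], [0.06, -0.35]] + [[-0.11, -0.02], [0.06, 0.01], [0.4, 0.06]]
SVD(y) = [[0.93, -0.26], [-0.23, 0.15], [0.29, 0.95]] @ diag([1.2344372150414622, 0.42867792352846645]) @ [[0.16, -0.99], [0.99, 0.16]]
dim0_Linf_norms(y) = [0.46, 1.15]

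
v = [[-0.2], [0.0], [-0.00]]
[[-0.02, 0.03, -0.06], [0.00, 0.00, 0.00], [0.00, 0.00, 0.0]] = v @ [[0.10, -0.13, 0.31]]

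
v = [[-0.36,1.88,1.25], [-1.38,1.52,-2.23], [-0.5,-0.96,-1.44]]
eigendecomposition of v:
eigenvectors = [[(0.54+0j),  (0.85+0j),  (0.85-0j)], [0.77+0.00j,  0.02+0.24j,  (0.02-0.24j)], [(-0.34+0j),  -0.40+0.25j,  -0.40-0.25j]]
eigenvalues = [(1.53+0j), (-0.91+0.91j), (-0.91-0.91j)]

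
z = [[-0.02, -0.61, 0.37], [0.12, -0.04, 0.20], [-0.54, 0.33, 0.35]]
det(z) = 0.100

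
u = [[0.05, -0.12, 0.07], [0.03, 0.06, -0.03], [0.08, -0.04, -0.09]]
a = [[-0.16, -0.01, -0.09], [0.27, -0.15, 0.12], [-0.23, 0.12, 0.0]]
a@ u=[[-0.02, 0.02, -0.00], [0.02, -0.05, 0.01], [-0.01, 0.03, -0.02]]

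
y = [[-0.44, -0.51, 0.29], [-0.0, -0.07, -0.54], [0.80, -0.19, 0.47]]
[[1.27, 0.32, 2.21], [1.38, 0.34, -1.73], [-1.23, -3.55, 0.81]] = y@[[-0.95, -3.48, -1.28], [-2.91, 1.87, -1.32], [-2.17, -0.88, 3.37]]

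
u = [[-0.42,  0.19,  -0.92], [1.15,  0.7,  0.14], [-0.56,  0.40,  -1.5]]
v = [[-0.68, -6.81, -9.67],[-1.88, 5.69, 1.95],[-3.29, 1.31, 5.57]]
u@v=[[2.96,2.74,-0.69],[-2.56,-3.67,-8.98],[4.56,4.12,-2.16]]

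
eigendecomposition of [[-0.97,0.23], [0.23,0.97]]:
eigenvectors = [[-0.99,-0.12], [0.12,-0.99]]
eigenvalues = [-1.0, 1.0]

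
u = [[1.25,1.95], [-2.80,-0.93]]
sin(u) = [[2.66, 3.62], [-5.20, -1.38]]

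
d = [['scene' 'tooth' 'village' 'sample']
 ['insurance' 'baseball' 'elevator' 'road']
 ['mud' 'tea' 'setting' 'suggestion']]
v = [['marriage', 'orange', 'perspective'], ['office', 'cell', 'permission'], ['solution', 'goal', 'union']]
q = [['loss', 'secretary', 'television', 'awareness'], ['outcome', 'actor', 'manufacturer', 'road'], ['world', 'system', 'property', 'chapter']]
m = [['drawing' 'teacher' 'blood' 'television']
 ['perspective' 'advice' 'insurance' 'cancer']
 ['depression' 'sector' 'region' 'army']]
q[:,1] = ['secretary', 'actor', 'system']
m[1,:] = ['perspective', 'advice', 'insurance', 'cancer']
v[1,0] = 'office'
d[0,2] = 'village'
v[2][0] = 'solution'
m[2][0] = 'depression'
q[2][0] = 'world'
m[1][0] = 'perspective'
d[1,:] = ['insurance', 'baseball', 'elevator', 'road']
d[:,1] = ['tooth', 'baseball', 'tea']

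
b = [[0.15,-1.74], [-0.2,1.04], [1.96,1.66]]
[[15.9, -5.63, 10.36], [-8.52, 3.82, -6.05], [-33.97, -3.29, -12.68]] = b @ [[-8.94, -4.12, -1.33],[-9.91, 2.88, -6.07]]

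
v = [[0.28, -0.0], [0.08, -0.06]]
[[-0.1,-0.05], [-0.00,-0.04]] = v@[[-0.36, -0.18],[-0.41, 0.36]]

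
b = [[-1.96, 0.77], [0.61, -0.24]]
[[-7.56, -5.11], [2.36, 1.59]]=b@ [[2.7,4.52], [-2.95,4.87]]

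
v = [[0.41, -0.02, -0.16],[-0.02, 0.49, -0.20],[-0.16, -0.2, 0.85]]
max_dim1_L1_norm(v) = 1.21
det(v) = 0.14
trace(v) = 1.75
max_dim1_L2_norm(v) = 0.89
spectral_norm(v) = 0.97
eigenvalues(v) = [0.97, 0.31, 0.47]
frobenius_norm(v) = 1.12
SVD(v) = [[-0.24, 0.63, 0.74], [-0.36, -0.77, 0.53], [0.9, -0.14, 0.41]] @ diag([0.9736165463522453, 0.47000000000000014, 0.30638345364775443]) @ [[-0.24, -0.36, 0.9], [0.63, -0.77, -0.14], [0.74, 0.53, 0.41]]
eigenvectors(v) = [[-0.24, 0.74, 0.63], [-0.36, 0.53, -0.77], [0.90, 0.41, -0.14]]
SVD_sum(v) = [[0.06, 0.09, -0.21], [0.09, 0.13, -0.32], [-0.21, -0.32, 0.79]] + [[0.18,  -0.23,  -0.04],[-0.23,  0.28,  0.05],[-0.04,  0.05,  0.01]] + [[0.17, 0.12, 0.09], [0.12, 0.09, 0.07], [0.09, 0.07, 0.05]]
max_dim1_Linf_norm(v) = 0.85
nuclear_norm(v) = 1.75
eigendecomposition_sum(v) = [[0.06, 0.09, -0.21], [0.09, 0.13, -0.32], [-0.21, -0.32, 0.79]] + [[0.17,0.12,0.09], [0.12,0.09,0.07], [0.09,0.07,0.05]] + [[0.18, -0.23, -0.04], [-0.23, 0.28, 0.05], [-0.04, 0.05, 0.01]]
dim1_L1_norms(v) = [0.59, 0.71, 1.21]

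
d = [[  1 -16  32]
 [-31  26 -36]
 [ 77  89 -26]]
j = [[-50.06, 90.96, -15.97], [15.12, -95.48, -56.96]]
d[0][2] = 32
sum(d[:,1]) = 99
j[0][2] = -15.97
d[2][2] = -26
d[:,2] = [32, -36, -26]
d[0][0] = 1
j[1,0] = 15.12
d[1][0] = -31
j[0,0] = -50.06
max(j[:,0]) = 15.12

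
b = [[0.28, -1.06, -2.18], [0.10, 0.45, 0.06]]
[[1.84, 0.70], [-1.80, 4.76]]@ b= [[0.59,-1.64,-3.97],[-0.03,4.05,4.21]]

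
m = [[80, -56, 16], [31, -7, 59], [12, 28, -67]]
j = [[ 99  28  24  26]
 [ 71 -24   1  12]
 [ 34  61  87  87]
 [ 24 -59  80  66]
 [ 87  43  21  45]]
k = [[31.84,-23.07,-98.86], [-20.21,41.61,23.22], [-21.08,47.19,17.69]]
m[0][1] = -56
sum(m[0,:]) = 40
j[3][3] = 66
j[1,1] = -24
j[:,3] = [26, 12, 87, 66, 45]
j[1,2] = 1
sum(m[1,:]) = 83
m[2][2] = -67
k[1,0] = -20.21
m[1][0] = 31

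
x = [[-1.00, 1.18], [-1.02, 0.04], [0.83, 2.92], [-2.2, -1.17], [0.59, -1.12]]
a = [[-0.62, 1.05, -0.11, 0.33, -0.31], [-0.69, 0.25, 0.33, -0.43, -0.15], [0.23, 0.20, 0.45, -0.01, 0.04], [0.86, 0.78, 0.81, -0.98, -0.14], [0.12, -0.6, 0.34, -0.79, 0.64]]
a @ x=[[-1.45,  -1.05], [1.57,  0.83], [-0.01,  1.56], [1.09,  4.71], [2.89,  1.32]]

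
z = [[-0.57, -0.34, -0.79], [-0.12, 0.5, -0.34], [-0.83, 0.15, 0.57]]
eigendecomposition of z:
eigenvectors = [[(0.88+0j), 0.27+0.06j, 0.27-0.06j], [(0.17+0j), 0.58-0.34j, (0.58+0.34j)], [(0.44+0j), -0.69+0.00j, -0.69-0.00j]]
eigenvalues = [(-1.03+0j), (0.77+0.14j), (0.77-0.14j)]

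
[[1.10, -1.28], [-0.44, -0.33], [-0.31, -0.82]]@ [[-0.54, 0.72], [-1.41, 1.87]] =[[1.21, -1.60], [0.7, -0.93], [1.32, -1.76]]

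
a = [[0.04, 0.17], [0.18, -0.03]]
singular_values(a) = [0.19, 0.17]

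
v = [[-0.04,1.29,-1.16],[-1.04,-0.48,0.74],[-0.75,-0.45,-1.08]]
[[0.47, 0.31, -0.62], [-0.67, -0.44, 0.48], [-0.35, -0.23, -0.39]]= v@[[0.44, 0.29, -0.10],[0.29, 0.19, -0.07],[-0.10, -0.07, 0.46]]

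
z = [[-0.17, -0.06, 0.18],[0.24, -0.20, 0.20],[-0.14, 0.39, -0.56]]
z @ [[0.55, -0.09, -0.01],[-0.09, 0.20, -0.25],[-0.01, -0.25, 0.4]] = [[-0.09, -0.04, 0.09], [0.15, -0.11, 0.13], [-0.11, 0.23, -0.32]]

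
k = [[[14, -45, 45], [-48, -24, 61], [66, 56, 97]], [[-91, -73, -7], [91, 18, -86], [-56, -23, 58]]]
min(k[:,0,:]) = -91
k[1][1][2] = -86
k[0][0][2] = 45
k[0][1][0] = -48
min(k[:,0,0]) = -91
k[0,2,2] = 97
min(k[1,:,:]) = -91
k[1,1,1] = 18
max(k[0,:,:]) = 97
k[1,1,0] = 91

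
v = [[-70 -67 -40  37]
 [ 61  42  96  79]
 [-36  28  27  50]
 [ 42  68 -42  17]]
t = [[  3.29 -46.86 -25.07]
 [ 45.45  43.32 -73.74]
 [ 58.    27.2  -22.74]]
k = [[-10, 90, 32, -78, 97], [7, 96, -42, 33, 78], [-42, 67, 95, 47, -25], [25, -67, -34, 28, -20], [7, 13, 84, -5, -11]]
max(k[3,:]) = 28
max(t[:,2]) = -22.74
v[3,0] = 42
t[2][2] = -22.74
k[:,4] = [97, 78, -25, -20, -11]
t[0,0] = 3.29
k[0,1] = 90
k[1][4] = 78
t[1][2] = -73.74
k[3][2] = -34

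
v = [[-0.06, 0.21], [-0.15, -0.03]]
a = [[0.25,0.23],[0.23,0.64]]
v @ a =[[0.03, 0.12], [-0.04, -0.05]]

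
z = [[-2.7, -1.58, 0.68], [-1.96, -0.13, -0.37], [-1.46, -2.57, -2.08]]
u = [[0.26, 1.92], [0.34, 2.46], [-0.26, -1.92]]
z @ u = [[-1.42, -10.38], [-0.46, -3.37], [-0.71, -5.13]]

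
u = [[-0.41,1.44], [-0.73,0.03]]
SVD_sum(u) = [[-0.53, 1.39], [-0.10, 0.27]] + [[0.12, 0.05], [-0.63, -0.24]]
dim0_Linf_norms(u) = [0.73, 1.44]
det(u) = 1.04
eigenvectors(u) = [[(0.81+0j), 0.81-0.00j], [0.12+0.57j, (0.12-0.57j)]]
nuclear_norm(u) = 2.20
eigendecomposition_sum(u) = [[(-0.21+0.48j), (0.72+0.14j)],[-0.36-0.07j, 0.02+0.52j]] + [[(-0.21-0.48j), 0.72-0.14j], [(-0.36+0.07j), 0.02-0.52j]]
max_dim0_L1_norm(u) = 1.47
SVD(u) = [[-0.98, -0.19], [-0.19, 0.98]] @ diag([1.5191525181338783, 0.6838681354234144]) @ [[0.36,-0.93], [-0.93,-0.36]]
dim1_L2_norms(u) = [1.5, 0.73]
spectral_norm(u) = 1.52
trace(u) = -0.38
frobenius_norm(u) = 1.67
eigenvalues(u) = [(-0.19+1j), (-0.19-1j)]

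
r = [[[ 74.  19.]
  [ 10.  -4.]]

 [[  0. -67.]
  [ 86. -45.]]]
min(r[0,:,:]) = -4.0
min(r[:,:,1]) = -67.0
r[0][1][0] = 10.0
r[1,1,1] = -45.0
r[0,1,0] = 10.0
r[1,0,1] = -67.0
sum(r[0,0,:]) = 93.0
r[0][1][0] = 10.0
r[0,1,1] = -4.0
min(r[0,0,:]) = 19.0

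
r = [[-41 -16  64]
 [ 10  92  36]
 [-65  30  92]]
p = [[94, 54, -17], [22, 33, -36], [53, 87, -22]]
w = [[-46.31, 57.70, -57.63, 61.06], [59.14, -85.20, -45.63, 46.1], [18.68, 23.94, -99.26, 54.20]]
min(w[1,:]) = -85.2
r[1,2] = 36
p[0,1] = 54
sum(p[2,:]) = 118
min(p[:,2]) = -36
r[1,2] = 36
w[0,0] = -46.31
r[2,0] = -65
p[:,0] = [94, 22, 53]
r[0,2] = 64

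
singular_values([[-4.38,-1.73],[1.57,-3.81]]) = [4.71, 4.12]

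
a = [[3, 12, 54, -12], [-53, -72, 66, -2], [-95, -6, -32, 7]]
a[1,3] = -2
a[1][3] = -2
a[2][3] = 7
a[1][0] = -53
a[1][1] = -72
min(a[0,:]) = -12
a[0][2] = 54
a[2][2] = -32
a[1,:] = [-53, -72, 66, -2]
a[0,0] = 3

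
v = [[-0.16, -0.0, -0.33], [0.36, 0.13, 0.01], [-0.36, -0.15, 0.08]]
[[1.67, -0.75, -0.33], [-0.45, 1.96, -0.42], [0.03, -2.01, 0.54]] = v @[[-1.94,3.81,-3.08], [2.25,4.48,5.12], [-4.12,0.43,2.48]]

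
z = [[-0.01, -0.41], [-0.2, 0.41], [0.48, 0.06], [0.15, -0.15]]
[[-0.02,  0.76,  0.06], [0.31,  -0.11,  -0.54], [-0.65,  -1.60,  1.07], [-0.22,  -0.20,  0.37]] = z @ [[-1.36,-3.11,2.26], [0.09,-1.79,-0.21]]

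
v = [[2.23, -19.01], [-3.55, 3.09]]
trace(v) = 5.32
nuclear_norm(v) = 22.58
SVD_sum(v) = [[2.8, -18.93], [-0.52, 3.54]] + [[-0.57, -0.08],[-3.03, -0.45]]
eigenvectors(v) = [[-0.93, 0.91], [-0.38, -0.41]]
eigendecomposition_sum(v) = [[-2.93, -6.43], [-1.20, -2.64]] + [[5.16, -12.58], [-2.35, 5.73]]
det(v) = -60.59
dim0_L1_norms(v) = [5.78, 22.1]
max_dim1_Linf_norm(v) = 19.01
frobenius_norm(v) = 19.71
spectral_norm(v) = 19.46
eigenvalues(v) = [-5.57, 10.89]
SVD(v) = [[0.98, -0.18],[-0.18, -0.98]] @ diag([19.46306297616249, 3.1133229170667467]) @ [[0.15,-0.99], [0.99,0.15]]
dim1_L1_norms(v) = [21.24, 6.64]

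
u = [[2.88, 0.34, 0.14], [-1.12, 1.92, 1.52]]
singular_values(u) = [3.21, 2.33]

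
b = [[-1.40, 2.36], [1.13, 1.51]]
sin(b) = [[-0.57, 0.88], [0.42, 0.51]]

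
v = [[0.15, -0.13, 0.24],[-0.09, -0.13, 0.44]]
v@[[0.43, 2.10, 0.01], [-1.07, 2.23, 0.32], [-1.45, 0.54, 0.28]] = [[-0.14, 0.15, 0.03], [-0.54, -0.24, 0.08]]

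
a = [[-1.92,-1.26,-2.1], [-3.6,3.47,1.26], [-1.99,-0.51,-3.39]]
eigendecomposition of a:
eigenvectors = [[-0.20,0.54,0.60], [0.98,0.6,0.14], [-0.01,-0.59,0.79]]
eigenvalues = [4.18, -1.03, -4.98]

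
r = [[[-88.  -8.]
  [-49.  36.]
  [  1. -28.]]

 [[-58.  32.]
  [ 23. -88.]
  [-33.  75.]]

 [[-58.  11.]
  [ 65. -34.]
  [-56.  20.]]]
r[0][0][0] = -88.0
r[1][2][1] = 75.0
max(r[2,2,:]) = 20.0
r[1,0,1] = 32.0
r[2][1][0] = 65.0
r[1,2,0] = -33.0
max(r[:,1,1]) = 36.0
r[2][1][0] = 65.0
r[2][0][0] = -58.0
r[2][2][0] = -56.0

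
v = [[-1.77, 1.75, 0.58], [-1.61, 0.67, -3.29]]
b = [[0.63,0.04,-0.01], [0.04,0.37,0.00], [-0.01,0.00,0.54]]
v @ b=[[-1.05, 0.58, 0.33], [-0.95, 0.18, -1.76]]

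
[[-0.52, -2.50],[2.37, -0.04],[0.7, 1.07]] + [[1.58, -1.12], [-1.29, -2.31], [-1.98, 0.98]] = [[1.06, -3.62],[1.08, -2.35],[-1.28, 2.05]]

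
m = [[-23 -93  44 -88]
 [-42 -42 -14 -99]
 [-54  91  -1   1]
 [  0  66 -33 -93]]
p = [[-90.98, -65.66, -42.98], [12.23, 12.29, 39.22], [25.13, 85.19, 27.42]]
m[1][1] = -42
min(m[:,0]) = -54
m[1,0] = -42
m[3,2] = -33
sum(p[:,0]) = -53.620000000000005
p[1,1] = 12.29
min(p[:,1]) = -65.66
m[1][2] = -14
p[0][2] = -42.98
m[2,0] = -54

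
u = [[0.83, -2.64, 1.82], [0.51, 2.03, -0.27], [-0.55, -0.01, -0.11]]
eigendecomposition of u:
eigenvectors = [[(-0.89+0j), -0.89-0.00j, (-0.7+0j)], [0.24+0.25j, 0.24-0.25j, 0.34+0.00j], [0.21-0.20j, 0.21+0.20j, 0.63+0.00j]]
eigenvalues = [(1.12+1.15j), (1.12-1.15j), (0.5+0j)]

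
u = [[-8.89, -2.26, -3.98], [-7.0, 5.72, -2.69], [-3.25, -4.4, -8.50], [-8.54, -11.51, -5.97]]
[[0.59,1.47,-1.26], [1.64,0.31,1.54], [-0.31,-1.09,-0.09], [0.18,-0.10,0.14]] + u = [[-8.3,-0.79,-5.24], [-5.36,6.03,-1.15], [-3.56,-5.49,-8.59], [-8.36,-11.61,-5.83]]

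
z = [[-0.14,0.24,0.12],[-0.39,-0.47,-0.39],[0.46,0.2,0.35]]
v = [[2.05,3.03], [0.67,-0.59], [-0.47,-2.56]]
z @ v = [[-0.18, -0.87],[-0.93, 0.09],[0.91, 0.38]]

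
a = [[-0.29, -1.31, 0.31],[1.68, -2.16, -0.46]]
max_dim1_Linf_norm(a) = 2.16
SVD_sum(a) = [[0.48,-0.79,-0.11], [1.42,-2.34,-0.32]] + [[-0.77, -0.52, 0.42], [0.26, 0.18, -0.14]]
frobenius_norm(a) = 3.10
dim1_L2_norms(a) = [1.38, 2.77]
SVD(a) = [[-0.32, -0.95],  [-0.95, 0.32]] @ diag([2.90502991234575, 1.0755004455491612]) @ [[-0.52, 0.85, 0.12], [0.75, 0.51, -0.41]]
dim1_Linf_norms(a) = [1.31, 2.16]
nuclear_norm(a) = 3.98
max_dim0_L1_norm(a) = 3.47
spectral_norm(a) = 2.91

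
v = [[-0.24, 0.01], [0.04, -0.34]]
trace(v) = -0.58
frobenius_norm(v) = 0.42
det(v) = 0.08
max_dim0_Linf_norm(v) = 0.34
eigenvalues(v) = [-0.24, -0.34]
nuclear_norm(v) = 0.58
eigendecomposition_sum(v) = [[-0.23, -0.02], [-0.09, -0.01]] + [[-0.01, 0.03], [0.13, -0.33]]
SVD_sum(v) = [[-0.02, 0.07], [0.09, -0.33]] + [[-0.22, -0.06],[-0.05, -0.01]]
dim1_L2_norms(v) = [0.24, 0.34]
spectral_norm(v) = 0.35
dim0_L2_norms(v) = [0.24, 0.34]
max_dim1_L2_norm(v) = 0.34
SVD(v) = [[-0.2,  0.98], [0.98,  0.20]] @ diag([0.3462893713521269, 0.2344859724771373]) @ [[0.25, -0.97], [-0.97, -0.25]]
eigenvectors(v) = [[0.93,-0.1], [0.36,1.0]]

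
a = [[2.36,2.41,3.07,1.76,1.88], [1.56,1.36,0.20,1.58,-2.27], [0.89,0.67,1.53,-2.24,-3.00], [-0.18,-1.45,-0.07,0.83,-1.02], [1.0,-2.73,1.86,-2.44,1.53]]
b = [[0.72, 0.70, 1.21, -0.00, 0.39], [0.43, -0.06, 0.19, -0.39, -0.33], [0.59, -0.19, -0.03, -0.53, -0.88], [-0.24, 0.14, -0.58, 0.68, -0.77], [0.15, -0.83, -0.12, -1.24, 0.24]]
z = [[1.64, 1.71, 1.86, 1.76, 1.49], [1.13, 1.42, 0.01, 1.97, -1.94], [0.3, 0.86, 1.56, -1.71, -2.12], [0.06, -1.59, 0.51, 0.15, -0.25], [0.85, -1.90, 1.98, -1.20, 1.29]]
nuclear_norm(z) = 14.01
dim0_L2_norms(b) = [1.06, 1.11, 1.36, 1.56, 1.3]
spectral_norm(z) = 4.47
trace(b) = 1.55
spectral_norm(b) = 1.87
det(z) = -41.54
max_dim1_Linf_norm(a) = 3.07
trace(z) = 6.06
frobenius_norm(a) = 9.00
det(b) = 0.00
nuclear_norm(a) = 17.91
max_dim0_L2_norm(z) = 3.49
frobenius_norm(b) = 2.89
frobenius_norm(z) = 7.09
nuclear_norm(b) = 4.95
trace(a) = 7.61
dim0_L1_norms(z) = [3.98, 7.48, 5.92, 6.79, 7.09]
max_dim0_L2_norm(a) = 4.59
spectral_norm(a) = 5.58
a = b + z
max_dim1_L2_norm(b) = 1.62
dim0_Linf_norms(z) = [1.64, 1.9, 1.98, 1.97, 2.12]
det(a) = -193.49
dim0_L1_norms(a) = [5.99, 8.62, 6.73, 8.85, 9.7]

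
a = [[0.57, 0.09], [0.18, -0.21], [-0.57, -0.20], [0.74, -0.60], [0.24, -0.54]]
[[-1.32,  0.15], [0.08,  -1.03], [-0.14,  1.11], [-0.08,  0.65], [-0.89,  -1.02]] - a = [[-1.89, 0.06], [-0.1, -0.82], [0.43, 1.31], [-0.82, 1.25], [-1.13, -0.48]]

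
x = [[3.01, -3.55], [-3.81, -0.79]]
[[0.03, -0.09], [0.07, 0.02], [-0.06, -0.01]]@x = [[0.43, -0.04], [0.13, -0.26], [-0.14, 0.22]]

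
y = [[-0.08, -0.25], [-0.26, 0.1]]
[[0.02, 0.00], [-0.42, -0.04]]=y @[[1.42, 0.15],[-0.54, -0.06]]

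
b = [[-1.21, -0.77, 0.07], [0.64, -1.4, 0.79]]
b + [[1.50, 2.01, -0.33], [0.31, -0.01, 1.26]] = [[0.29, 1.24, -0.26], [0.95, -1.41, 2.05]]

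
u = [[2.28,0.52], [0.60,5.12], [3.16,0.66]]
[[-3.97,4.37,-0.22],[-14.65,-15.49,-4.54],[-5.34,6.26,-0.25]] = u @ [[-1.12, 2.68, 0.11], [-2.73, -3.34, -0.9]]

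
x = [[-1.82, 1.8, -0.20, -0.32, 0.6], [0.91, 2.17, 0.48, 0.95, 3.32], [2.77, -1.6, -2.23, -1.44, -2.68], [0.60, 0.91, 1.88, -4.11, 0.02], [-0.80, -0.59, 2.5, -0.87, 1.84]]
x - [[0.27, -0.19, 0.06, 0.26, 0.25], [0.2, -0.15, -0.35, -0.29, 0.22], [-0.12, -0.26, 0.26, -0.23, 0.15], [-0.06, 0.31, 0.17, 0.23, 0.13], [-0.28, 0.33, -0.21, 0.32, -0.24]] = [[-2.09, 1.99, -0.26, -0.58, 0.35], [0.71, 2.32, 0.83, 1.24, 3.1], [2.89, -1.34, -2.49, -1.21, -2.83], [0.66, 0.6, 1.71, -4.34, -0.11], [-0.52, -0.92, 2.71, -1.19, 2.08]]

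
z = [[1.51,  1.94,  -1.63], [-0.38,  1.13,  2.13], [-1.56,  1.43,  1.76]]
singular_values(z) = [3.8, 2.66, 0.87]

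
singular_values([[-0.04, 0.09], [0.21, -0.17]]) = [0.28, 0.04]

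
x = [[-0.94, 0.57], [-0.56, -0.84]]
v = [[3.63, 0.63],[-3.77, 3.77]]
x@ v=[[-5.56, 1.56],[1.13, -3.52]]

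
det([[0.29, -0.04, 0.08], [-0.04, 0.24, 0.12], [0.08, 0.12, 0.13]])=0.002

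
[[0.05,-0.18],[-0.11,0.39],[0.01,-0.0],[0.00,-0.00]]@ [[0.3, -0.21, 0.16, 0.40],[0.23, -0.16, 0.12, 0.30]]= [[-0.03, 0.02, -0.01, -0.03], [0.06, -0.04, 0.03, 0.07], [0.00, -0.0, 0.00, 0.0], [0.00, 0.00, 0.0, 0.0]]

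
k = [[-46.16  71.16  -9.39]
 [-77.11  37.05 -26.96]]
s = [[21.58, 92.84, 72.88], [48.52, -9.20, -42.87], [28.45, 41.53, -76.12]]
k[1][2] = -26.96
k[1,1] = 37.05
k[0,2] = -9.39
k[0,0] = -46.16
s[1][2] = -42.87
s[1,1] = -9.2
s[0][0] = 21.58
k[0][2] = -9.39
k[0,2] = -9.39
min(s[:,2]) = -76.12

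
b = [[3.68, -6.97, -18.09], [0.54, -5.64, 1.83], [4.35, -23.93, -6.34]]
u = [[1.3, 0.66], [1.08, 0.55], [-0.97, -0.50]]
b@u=[[14.80, 7.64], [-7.16, -3.66], [-14.04, -7.12]]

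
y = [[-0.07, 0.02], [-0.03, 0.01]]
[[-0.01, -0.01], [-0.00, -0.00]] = y @ [[0.19,0.25], [0.20,0.25]]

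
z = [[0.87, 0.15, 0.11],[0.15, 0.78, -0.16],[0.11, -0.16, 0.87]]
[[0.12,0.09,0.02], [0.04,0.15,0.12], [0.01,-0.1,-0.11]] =z@[[0.13, 0.09, 0.02], [0.02, 0.16, 0.13], [-0.00, -0.1, -0.11]]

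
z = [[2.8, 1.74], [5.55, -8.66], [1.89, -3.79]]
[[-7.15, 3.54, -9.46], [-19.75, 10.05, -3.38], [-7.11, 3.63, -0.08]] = z @ [[-2.84, 1.42, -2.59], [0.46, -0.25, -1.27]]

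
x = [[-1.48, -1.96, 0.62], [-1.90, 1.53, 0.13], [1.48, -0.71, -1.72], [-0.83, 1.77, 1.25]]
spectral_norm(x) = 3.80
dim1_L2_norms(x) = [2.53, 2.44, 2.38, 2.32]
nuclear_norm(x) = 7.79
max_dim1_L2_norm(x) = 2.53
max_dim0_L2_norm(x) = 3.13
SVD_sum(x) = [[-0.05, 0.05, 0.04],[-1.43, 1.32, 1.04],[1.42, -1.31, -1.04],[-1.42, 1.31, 1.03]] + [[-1.37,-2.02,0.68],[0.09,0.13,-0.04],[0.37,0.55,-0.19],[0.34,0.50,-0.17]] + [[-0.06, 0.01, -0.10], [-0.56, 0.09, -0.87], [-0.32, 0.05, -0.50], [0.25, -0.04, 0.38]]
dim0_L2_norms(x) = [2.95, 3.13, 2.22]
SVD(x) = [[-0.02, 0.94, -0.09],  [-0.58, -0.06, -0.81],  [0.58, -0.26, -0.46],  [-0.57, -0.23, 0.36]] @ diag([3.804620609775287, 2.7016768093664214, 1.283434623736164]) @ [[0.65,-0.6,-0.47], [-0.54,-0.80,0.27], [0.54,-0.08,0.84]]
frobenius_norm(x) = 4.84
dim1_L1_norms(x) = [4.06, 3.56, 3.91, 3.85]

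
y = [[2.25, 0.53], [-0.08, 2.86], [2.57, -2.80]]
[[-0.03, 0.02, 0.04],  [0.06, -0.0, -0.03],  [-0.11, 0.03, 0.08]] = y@ [[-0.02, 0.01, 0.02], [0.02, -0.0, -0.01]]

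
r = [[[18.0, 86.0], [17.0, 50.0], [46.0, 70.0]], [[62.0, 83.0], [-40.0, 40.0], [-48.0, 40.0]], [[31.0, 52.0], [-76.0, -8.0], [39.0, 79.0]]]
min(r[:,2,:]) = -48.0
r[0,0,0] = 18.0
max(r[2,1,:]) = -8.0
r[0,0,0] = 18.0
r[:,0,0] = [18.0, 62.0, 31.0]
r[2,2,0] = 39.0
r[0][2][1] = 70.0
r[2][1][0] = -76.0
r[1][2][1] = 40.0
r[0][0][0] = 18.0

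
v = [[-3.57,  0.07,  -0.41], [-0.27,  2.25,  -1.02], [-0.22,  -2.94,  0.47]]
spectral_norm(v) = 3.87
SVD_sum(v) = [[-0.41, 1.18, -0.37], [-0.76, 2.18, -0.69], [0.86, -2.47, 0.78]] + [[-3.15, -1.13, -0.09], [0.45, 0.16, 0.01], [-1.11, -0.40, -0.03]] + [[-0.01, 0.01, 0.05], [0.04, -0.09, -0.34], [0.03, -0.08, -0.28]]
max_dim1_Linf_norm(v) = 3.57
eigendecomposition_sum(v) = [[-3.56, -0.16, -0.40], [-0.23, -0.01, -0.03], [-0.35, -0.02, -0.04]] + [[-0.01, 0.05, 0.05], [0.02, -0.14, -0.14], [0.06, -0.41, -0.39]] + [[-0.0, 0.17, -0.06], [-0.07, 2.40, -0.86], [0.07, -2.51, 0.9]]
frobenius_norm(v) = 5.29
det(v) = 6.43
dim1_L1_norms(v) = [4.05, 3.54, 3.63]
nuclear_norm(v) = 7.91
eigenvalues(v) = [-3.61, -0.54, 3.3]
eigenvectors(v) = [[-0.99, -0.12, -0.05], [-0.06, 0.33, -0.69], [-0.1, 0.94, 0.72]]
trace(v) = -0.85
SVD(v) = [[-0.34, 0.93, -0.11], [-0.62, -0.13, 0.77], [0.70, 0.33, 0.63]] @ diag([3.8672360823959298, 3.5827276375618826, 0.46384022902852323]) @ [[0.32, -0.9, 0.29], [-0.94, -0.34, -0.03], [0.12, -0.26, -0.96]]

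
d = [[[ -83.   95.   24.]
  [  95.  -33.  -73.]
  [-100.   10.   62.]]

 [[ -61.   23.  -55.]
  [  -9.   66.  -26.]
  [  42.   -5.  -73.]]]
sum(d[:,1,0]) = 86.0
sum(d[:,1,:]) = 20.0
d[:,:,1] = [[95.0, -33.0, 10.0], [23.0, 66.0, -5.0]]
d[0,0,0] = -83.0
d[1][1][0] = -9.0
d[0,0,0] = -83.0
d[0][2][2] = 62.0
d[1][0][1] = 23.0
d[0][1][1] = -33.0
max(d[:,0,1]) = 95.0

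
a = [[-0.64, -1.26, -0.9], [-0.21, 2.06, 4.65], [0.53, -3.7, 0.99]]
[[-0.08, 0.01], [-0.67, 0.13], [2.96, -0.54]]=a @ [[1.07, -0.19], [-0.6, 0.11], [0.17, -0.03]]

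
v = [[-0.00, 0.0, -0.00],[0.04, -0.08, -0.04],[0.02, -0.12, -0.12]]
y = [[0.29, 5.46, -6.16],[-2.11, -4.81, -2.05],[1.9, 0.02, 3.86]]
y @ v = [[0.10, 0.3, 0.52], [-0.23, 0.63, 0.44], [0.08, -0.46, -0.46]]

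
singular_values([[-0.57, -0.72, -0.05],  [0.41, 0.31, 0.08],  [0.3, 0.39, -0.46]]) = [1.16, 0.45, 0.11]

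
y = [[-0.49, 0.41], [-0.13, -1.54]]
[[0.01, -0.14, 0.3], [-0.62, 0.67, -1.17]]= y @ [[0.29,-0.07,0.02], [0.38,-0.43,0.76]]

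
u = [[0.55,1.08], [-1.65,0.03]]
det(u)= 1.798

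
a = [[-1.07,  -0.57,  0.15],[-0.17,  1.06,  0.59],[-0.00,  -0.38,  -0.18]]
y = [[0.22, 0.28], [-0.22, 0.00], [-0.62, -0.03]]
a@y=[[-0.2, -0.30],[-0.64, -0.07],[0.2, 0.01]]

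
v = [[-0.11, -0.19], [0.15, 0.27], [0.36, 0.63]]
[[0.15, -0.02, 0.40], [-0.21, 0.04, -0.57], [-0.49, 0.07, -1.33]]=v@ [[-0.78, -1.32, -0.85], [-0.33, 0.87, -1.63]]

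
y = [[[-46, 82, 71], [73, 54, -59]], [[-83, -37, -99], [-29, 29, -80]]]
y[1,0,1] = -37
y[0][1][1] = 54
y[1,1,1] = 29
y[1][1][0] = -29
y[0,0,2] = 71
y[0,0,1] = 82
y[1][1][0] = -29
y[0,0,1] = 82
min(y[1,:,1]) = -37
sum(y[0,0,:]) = 107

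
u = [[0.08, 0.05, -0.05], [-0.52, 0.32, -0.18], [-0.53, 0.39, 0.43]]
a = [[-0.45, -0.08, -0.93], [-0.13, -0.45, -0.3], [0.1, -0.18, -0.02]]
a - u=[[-0.53, -0.13, -0.88], [0.39, -0.77, -0.12], [0.63, -0.57, -0.45]]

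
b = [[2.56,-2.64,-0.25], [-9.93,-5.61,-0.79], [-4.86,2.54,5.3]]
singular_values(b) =[11.98, 7.3, 2.37]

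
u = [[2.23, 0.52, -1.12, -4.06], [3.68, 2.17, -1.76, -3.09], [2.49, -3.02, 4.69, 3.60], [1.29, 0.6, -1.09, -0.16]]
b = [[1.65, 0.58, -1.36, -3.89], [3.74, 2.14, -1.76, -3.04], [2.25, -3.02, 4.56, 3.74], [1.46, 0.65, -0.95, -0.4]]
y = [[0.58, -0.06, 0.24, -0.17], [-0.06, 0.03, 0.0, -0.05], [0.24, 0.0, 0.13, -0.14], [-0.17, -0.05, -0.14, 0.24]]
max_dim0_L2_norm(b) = 6.21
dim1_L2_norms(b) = [4.48, 5.56, 7.0, 1.9]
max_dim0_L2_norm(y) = 0.65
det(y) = -0.00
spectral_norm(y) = 0.77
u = y + b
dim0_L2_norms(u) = [5.14, 3.8, 5.25, 6.25]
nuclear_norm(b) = 15.89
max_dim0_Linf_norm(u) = 4.69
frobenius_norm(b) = 10.17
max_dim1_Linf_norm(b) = 4.56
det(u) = 49.09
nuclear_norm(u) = 16.46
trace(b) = 7.95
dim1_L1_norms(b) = [7.48, 10.68, 13.57, 3.46]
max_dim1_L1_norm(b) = 13.57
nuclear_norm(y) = 0.98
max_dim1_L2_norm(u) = 7.09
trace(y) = 0.98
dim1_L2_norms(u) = [4.79, 5.56, 7.09, 1.8]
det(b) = 33.88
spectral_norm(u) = 8.67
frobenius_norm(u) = 10.36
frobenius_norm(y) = 0.80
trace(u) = 8.93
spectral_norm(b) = 8.69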